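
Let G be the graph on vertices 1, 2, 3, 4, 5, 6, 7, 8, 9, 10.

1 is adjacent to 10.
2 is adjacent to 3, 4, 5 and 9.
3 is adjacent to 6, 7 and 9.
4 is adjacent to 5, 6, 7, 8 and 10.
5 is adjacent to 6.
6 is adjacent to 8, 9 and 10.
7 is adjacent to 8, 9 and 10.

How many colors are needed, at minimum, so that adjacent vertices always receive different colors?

3, 7, 9 are mutually adjacent, so at least 3 colors are needed.
3 colors suffice: color red → {1, 4, 9}; color blue → {2, 6, 7}; color green → {3, 5, 8, 10}. No two adjacent vertices share a color.

3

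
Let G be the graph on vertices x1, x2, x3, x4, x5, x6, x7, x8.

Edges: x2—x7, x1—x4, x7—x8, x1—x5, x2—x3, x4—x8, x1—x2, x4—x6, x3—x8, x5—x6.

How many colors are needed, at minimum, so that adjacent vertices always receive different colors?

3

The cycle x1-x4-x8-x3-x2-x1 has odd length 5, so it cannot be 2-colored; at least 3 colors are needed.
3 colors suffice: color 1 → {x2, x5, x8}; color 2 → {x3, x4, x7}; color 3 → {x1, x6}. No two adjacent vertices share a color.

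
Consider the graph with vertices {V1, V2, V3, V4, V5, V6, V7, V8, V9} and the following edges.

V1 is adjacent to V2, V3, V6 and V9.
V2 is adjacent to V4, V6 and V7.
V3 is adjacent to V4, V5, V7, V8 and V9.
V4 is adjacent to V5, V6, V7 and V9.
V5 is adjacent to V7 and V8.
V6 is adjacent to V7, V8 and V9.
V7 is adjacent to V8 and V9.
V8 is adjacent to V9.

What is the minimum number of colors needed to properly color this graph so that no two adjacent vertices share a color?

4

V3, V7, V8, V9 are pairwise adjacent (a clique of size 4), so at least 4 colors are needed.
One proper 4-coloring: V1=1, V2=2, V3=3, V4=4, V5=2, V6=3, V7=1, V8=4, V9=2. Each edge has distinct colors on its endpoints.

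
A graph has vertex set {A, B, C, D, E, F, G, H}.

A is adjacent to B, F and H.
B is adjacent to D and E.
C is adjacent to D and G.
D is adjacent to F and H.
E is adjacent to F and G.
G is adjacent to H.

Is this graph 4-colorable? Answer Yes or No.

Yes

The chromatic number is 3. The cycle E-G-H-A-B-E has odd length 5, so it cannot be 2-colored; at least 3 colors are needed.
3 colors suffice: color 1 → {A, D, E}; color 2 → {B, C, F, H}; color 3 → {G}.
Since 4 ≥ 3, a proper 4-coloring certainly exists.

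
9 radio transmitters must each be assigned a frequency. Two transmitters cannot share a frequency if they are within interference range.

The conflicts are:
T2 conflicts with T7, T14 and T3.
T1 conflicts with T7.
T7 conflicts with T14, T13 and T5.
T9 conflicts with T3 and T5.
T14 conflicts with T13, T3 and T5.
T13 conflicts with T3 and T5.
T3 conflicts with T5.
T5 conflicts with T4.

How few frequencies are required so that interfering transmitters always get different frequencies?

T14, T13, T3, T5 are mutually in conflict, so at least 4 frequencies are needed.
4 frequencies suffice: T2=1, T1=1, T7=2, T9=3, T14=3, T13=4, T3=2, T5=1, T4=2. Every pair that conflicts lands in different frequencies.

4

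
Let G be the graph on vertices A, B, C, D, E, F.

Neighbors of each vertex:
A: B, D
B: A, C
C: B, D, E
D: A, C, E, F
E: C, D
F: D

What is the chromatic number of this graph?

3

C, D, E are mutually adjacent, so at least 3 colors are needed.
3 colors suffice: color 1 → {B, D}; color 2 → {A, C, F}; color 3 → {E}. No two adjacent vertices share a color.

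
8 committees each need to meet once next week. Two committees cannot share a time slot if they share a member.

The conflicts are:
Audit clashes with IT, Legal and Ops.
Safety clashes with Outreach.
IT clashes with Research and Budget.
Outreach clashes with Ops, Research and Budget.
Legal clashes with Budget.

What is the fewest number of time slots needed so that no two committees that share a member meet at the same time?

3

The cycle Outreach-Budget-Legal-Audit-Ops-Outreach has odd length 5, so it cannot be 2-colored; at least 3 time slots are needed.
3 time slots suffice: Audit=1, Safety=2, IT=3, Outreach=1, Legal=3, Ops=2, Research=2, Budget=2. No two conflicting committees share a time slot.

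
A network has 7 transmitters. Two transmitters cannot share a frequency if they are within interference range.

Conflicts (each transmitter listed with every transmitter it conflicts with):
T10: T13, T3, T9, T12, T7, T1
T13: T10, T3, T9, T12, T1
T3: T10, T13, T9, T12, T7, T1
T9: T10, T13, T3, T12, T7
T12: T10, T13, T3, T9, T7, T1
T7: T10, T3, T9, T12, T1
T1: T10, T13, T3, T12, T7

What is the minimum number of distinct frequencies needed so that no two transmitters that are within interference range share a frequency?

T10, T3, T12, T7, T1 are mutually in conflict, so at least 5 frequencies are needed.
5 frequencies suffice: frequency 1 → {T10}; frequency 2 → {T12}; frequency 3 → {T3}; frequency 4 → {T13, T7}; frequency 5 → {T9, T1}. Each listed conflict is separated.

5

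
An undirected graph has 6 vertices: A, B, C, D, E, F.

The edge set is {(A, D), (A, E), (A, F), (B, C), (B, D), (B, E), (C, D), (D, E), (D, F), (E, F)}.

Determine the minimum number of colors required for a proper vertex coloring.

A, D, E, F form a clique, so at least 4 colors are needed.
One proper 4-coloring: A=yellow, B=green, C=blue, D=red, E=blue, F=green. Every edge joins two different colors.

4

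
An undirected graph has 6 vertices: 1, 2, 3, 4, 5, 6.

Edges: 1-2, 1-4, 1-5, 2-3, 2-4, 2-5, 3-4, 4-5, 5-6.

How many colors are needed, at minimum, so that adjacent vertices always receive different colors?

4

1, 2, 4, 5 are pairwise adjacent (a clique of size 4), so at least 4 colors are needed.
A valid assignment using 4 colors: 1=d, 2=b, 3=c, 4=a, 5=c, 6=a. No two adjacent vertices share a color.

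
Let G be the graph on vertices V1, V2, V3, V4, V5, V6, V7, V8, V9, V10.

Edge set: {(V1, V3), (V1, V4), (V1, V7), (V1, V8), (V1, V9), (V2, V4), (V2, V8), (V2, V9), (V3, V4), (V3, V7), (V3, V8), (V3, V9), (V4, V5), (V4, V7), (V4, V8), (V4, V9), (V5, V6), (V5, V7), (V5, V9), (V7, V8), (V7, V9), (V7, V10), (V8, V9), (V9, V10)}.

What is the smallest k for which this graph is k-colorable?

V1, V3, V4, V7, V8, V9 are mutually adjacent (a clique of size 6), so at least 6 colors are needed.
A valid assignment using 6 colors: V1=5, V2=2, V3=6, V4=3, V5=4, V6=1, V7=2, V8=4, V9=1, V10=3. No two adjacent vertices share a color.

6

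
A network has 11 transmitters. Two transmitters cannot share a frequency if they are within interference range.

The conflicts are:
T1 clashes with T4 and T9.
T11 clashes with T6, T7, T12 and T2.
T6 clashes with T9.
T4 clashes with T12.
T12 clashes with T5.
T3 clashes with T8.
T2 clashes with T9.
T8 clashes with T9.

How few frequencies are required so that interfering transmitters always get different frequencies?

2

T4 and T12 conflict, so at least 2 frequencies are needed.
Using 2 frequencies: T1=2, T11=1, T6=2, T4=1, T7=2, T12=2, T5=1, T3=1, T2=2, T8=2, T9=1. Every pair that conflicts lands in different frequencies.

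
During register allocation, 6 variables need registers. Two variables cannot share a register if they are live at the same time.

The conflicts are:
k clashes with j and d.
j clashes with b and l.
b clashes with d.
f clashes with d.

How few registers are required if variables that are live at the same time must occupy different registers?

2

k and j conflict, so at least 2 registers are needed.
Using 2 registers: k=2, j=1, b=2, f=2, d=1, l=2. Every pair that conflicts lands in different registers.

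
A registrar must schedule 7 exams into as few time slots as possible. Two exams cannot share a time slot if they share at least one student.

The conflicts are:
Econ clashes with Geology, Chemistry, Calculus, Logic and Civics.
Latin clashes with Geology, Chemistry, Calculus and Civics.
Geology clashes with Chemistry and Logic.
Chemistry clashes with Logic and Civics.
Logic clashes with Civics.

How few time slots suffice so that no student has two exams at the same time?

4

Econ, Chemistry, Logic, Civics are mutually in conflict, so at least 4 time slots are needed.
Using 4 time slots: Econ=1, Latin=1, Geology=3, Chemistry=2, Calculus=2, Logic=4, Civics=3. Each listed conflict is separated.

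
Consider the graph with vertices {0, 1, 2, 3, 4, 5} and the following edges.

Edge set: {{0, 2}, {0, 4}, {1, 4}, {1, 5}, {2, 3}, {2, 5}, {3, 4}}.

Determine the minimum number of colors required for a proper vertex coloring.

The cycle 1-5-2-3-4-1 has odd length 5, so it cannot be 2-colored; at least 3 colors are needed.
3 colors suffice: color red → {2, 4}; color blue → {0, 3, 5}; color green → {1}. No two adjacent vertices share a color.

3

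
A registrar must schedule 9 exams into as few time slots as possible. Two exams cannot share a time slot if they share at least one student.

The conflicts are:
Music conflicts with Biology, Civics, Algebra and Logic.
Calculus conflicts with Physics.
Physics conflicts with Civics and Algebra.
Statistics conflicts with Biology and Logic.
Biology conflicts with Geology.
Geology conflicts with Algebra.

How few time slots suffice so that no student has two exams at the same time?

Music and Civics conflict, so at least 2 time slots are needed.
A valid assignment using 2 time slots: Music=1, Calculus=2, Physics=1, Statistics=1, Biology=2, Geology=1, Civics=2, Algebra=2, Logic=2. No two conflicting exams share a time slot.

2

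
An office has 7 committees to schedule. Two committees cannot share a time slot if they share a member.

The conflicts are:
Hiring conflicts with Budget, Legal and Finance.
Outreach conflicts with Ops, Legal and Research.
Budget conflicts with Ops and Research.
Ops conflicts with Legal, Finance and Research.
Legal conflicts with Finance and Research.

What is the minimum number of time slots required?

4

Outreach, Ops, Legal, Research all conflict with each other, so at least 4 time slots are needed.
4 time slots suffice: Hiring=2, Outreach=4, Budget=1, Ops=2, Legal=1, Finance=3, Research=3. No two conflicting committees share a time slot.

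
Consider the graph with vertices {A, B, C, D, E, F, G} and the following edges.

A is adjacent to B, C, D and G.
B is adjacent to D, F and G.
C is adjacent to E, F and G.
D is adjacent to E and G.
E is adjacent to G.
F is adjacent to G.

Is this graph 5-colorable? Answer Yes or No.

The chromatic number is 4. A, B, D, G form a clique, so at least 4 colors are needed.
4 colors suffice: color 1 → {G}; color 2 → {B, C}; color 3 → {D, F}; color 4 → {A, E}.
Since 5 ≥ 4, a proper 5-coloring certainly exists.

Yes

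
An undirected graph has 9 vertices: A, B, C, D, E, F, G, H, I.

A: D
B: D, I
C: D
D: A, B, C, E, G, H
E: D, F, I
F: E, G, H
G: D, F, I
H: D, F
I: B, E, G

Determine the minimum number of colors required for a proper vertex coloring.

B and I are adjacent, so at least 2 colors are needed.
2 colors suffice: color 1 → {D, F, I}; color 2 → {A, B, C, E, G, H}. Every edge joins two different colors.

2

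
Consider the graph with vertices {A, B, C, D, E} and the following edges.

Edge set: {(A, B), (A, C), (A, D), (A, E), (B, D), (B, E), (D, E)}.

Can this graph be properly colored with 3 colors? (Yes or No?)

No

A, B, D, E are pairwise adjacent (a clique of size 4), so at least 4 colors are needed.
So 3 colors are not enough.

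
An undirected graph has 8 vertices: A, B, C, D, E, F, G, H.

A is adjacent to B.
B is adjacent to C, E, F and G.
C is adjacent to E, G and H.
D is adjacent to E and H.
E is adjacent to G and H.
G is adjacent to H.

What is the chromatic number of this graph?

B, C, E, G form a clique, so at least 4 colors are needed.
4 colors suffice: color red → {A, E, F}; color blue → {B, H}; color green → {D, G}; color yellow → {C}. Every edge joins two different colors.

4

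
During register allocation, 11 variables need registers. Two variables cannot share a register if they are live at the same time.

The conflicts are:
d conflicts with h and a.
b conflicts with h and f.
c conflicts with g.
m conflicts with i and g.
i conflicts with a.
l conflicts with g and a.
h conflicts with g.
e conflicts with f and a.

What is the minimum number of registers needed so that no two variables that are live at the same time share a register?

The cycle a-l-g-m-i-a has odd length 5, so it cannot be 2-colored; at least 3 registers are needed.
Using 3 registers: d=3, b=3, c=2, m=2, i=3, l=2, h=2, e=2, g=1, f=1, a=1. Every pair that conflicts lands in different registers.

3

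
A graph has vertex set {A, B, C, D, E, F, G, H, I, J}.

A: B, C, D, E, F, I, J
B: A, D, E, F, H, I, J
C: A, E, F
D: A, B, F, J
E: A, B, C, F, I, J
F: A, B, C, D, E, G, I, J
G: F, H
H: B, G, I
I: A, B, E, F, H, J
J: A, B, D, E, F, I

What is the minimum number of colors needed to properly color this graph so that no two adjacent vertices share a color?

A, B, E, F, I, J form a clique, so at least 6 colors are needed.
6 colors suffice: color 1 → {F, H}; color 2 → {B, C, G}; color 3 → {A}; color 4 → {D, E}; color 5 → {I}; color 6 → {J}. Every edge joins two different colors.

6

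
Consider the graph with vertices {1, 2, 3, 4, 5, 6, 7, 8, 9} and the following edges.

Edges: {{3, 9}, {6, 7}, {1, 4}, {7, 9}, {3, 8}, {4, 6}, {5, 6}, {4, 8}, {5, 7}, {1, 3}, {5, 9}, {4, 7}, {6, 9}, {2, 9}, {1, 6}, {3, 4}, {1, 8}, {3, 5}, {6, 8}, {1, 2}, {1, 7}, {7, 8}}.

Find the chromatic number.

5

1, 4, 6, 7, 8 form a clique, so at least 5 colors are needed.
One proper 5-coloring: 1=b, 2=a, 3=a, 4=d, 5=d, 6=a, 7=c, 8=e, 9=b. Each edge has distinct colors on its endpoints.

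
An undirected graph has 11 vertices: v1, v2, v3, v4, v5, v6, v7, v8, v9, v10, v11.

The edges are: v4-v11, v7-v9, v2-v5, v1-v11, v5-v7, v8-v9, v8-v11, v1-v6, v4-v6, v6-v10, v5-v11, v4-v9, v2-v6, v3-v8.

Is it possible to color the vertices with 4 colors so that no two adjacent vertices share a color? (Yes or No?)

Yes

The chromatic number is 3. The cycle v5-v11-v1-v6-v2-v5 has odd length 5, so it cannot be 2-colored; at least 3 colors are needed.
3 colors suffice: color 1 → {v3, v6, v9, v11}; color 2 → {v1, v4, v5, v8, v10}; color 3 → {v2, v7}.
Since 4 ≥ 3, a proper 4-coloring certainly exists.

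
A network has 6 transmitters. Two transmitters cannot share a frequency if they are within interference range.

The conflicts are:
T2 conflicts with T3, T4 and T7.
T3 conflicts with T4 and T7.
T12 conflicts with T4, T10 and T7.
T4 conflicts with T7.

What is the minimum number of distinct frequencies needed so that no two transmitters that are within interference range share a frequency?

T2, T3, T4, T7 all conflict with each other, so at least 4 frequencies are needed.
4 frequencies suffice: frequency 1 → {T10, T7}; frequency 2 → {T4}; frequency 3 → {T2, T12}; frequency 4 → {T3}. Each listed conflict is separated.

4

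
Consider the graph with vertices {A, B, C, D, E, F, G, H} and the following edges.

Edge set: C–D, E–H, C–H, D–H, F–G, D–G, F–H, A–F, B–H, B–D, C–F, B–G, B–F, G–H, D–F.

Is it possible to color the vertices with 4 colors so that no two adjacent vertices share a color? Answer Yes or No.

No

B, D, F, G, H are mutually adjacent (a clique of size 5), so at least 5 colors are needed.
So 4 colors are not enough.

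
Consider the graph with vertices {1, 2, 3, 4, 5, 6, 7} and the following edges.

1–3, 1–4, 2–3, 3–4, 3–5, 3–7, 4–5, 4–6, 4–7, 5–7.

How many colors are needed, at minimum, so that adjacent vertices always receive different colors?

3, 4, 5, 7 are pairwise adjacent (a clique of size 4), so at least 4 colors are needed.
4 colors suffice: color red → {2, 4}; color blue → {3, 6}; color green → {1, 5}; color yellow → {7}. Each edge has distinct colors on its endpoints.

4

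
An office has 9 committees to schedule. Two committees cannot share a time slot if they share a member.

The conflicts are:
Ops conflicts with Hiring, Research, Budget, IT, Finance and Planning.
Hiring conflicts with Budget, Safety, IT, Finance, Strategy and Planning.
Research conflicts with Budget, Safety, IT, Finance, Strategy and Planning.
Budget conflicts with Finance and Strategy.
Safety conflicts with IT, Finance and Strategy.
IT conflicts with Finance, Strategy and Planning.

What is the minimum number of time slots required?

Ops, Hiring, Budget, Finance all conflict with each other, so at least 4 time slots are needed.
4 time slots suffice: Ops=3, Hiring=1, Research=1, Budget=2, Safety=3, IT=2, Finance=4, Strategy=4, Planning=4. No two conflicting committees share a time slot.

4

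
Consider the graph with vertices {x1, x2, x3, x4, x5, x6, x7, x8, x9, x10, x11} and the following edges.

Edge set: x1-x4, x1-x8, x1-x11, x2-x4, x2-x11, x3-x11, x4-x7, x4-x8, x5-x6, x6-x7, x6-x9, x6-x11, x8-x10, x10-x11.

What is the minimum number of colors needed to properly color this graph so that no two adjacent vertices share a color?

3

x1, x4, x8 are pairwise adjacent, so at least 3 colors are needed.
A valid assignment using 3 colors: x1=3, x2=2, x3=2, x4=1, x5=1, x6=2, x7=3, x8=2, x9=1, x10=3, x11=1. Every edge joins two different colors.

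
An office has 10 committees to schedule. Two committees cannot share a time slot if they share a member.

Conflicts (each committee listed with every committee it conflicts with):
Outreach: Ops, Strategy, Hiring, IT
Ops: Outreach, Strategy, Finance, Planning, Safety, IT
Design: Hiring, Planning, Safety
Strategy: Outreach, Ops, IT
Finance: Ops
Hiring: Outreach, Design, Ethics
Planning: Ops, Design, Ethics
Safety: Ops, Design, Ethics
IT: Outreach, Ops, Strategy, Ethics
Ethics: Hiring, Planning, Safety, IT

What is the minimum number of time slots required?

Outreach, Ops, Strategy, IT pairwise conflict, so at least 4 time slots are needed.
A valid assignment using 4 time slots: Outreach=2, Ops=1, Design=1, Strategy=4, Finance=2, Hiring=3, Planning=2, Safety=2, IT=3, Ethics=1. Every pair that conflicts lands in different time slots.

4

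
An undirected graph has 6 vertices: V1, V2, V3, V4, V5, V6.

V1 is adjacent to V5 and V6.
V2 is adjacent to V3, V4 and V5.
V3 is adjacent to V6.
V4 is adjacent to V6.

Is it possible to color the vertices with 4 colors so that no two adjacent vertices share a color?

Yes

The chromatic number is 3. The cycle V1-V6-V4-V2-V5-V1 has odd length 5, so it cannot be 2-colored; at least 3 colors are needed.
3 colors suffice: color R → {V2, V6}; color B → {V1, V3, V4}; color G → {V5}.
Since 4 ≥ 3, a proper 4-coloring certainly exists.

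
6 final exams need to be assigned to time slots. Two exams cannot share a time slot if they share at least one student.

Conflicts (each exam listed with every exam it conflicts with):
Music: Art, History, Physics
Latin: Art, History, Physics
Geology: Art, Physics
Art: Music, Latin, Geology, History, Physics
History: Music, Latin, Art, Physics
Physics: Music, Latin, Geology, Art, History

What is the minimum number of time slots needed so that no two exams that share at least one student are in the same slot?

Music, Art, History, Physics are mutually in conflict, so at least 4 time slots are needed.
A valid assignment using 4 time slots: Music=4, Latin=4, Geology=3, Art=1, History=3, Physics=2. No two conflicting exams share a time slot.

4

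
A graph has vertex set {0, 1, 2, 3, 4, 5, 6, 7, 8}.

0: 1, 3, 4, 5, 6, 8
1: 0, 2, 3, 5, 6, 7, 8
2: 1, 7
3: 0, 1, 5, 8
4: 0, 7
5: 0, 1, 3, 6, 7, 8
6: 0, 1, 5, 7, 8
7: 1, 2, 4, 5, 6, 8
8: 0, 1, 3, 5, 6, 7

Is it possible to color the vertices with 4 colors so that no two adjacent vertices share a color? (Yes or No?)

0, 1, 3, 5, 8 form a clique, so at least 5 colors are needed.
So 4 colors are not enough.

No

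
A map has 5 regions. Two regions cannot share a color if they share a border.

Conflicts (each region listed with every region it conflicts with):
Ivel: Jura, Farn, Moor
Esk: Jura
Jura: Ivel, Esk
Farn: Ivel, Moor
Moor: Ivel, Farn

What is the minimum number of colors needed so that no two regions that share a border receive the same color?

Ivel, Farn, Moor all conflict with each other, so at least 3 colors are needed.
One proper 3-coloring: Ivel=1, Esk=1, Jura=2, Farn=2, Moor=3. Each listed conflict is separated.

3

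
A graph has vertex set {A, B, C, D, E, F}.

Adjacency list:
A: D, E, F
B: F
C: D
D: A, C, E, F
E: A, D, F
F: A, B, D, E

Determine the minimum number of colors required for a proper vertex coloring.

A, D, E, F form a clique, so at least 4 colors are needed.
A valid assignment using 4 colors: A=4, B=1, C=2, D=1, E=3, F=2. Each edge has distinct colors on its endpoints.

4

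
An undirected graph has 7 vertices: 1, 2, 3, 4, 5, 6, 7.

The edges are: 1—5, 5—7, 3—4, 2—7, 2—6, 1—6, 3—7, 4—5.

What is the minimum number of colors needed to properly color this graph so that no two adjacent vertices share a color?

3

The cycle 6-2-7-5-1-6 has odd length 5, so it cannot be 2-colored; at least 3 colors are needed.
3 colors suffice: color red → {4, 6, 7}; color blue → {2, 3, 5}; color green → {1}. Each edge has distinct colors on its endpoints.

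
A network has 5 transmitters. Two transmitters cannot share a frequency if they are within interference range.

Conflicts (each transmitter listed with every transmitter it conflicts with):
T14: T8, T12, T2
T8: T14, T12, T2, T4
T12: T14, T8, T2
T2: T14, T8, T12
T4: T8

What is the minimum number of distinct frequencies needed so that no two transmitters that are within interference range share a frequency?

4

T14, T8, T12, T2 pairwise conflict, so at least 4 frequencies are needed.
A valid assignment using 4 frequencies: T14=2, T8=1, T12=4, T2=3, T4=2. Each listed conflict is separated.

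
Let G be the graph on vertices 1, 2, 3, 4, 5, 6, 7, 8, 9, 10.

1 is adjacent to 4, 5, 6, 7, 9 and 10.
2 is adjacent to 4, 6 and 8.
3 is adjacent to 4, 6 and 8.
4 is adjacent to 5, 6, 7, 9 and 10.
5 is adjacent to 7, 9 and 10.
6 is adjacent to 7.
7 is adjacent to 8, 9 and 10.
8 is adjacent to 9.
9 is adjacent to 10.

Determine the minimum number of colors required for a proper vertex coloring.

1, 4, 5, 7, 9, 10 are pairwise adjacent (a clique of size 6), so at least 6 colors are needed.
A valid assignment using 6 colors: 1=d, 2=b, 3=b, 4=a, 5=e, 6=c, 7=b, 8=a, 9=c, 10=f. Every edge joins two different colors.

6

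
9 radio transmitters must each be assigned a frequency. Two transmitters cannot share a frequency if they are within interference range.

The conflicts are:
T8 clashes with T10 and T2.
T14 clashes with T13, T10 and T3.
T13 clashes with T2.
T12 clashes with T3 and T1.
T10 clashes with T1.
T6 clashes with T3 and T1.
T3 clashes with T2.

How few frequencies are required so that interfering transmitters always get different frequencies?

The cycle T10-T1-T12-T3-T14-T10 has odd length 5, so it cannot be 2-colored; at least 3 frequencies are needed.
Using 3 frequencies: T8=1, T14=2, T13=1, T12=2, T10=3, T6=2, T3=1, T1=1, T2=2. Each listed conflict is separated.

3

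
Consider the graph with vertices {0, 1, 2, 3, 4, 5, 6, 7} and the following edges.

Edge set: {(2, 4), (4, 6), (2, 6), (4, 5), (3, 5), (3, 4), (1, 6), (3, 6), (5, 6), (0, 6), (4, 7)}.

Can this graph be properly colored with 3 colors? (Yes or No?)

3, 4, 5, 6 are pairwise adjacent (a clique of size 4), so at least 4 colors are needed.
So 3 colors are not enough.

No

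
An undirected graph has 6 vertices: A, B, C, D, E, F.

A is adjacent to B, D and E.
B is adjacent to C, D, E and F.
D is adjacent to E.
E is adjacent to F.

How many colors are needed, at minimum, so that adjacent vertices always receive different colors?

4

A, B, D, E are mutually adjacent (a clique of size 4), so at least 4 colors are needed.
4 colors suffice: color 1 → {B}; color 2 → {C, E}; color 3 → {A, F}; color 4 → {D}. Every edge joins two different colors.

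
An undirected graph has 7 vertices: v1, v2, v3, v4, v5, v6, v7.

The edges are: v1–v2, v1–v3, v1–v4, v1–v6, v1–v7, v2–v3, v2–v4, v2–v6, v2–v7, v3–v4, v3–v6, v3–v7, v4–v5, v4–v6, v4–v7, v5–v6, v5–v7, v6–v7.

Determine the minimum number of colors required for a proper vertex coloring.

6

v1, v2, v3, v4, v6, v7 form a clique, so at least 6 colors are needed.
6 colors suffice: color 1 → {v4}; color 2 → {v6}; color 3 → {v7}; color 4 → {v1, v5}; color 5 → {v2}; color 6 → {v3}. No two adjacent vertices share a color.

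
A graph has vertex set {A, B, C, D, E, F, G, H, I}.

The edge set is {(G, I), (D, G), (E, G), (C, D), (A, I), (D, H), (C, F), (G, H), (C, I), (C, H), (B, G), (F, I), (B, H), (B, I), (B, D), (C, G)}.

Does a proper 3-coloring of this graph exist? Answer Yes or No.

No

C, D, G, H form a clique, so at least 4 colors are needed.
So 3 colors are not enough.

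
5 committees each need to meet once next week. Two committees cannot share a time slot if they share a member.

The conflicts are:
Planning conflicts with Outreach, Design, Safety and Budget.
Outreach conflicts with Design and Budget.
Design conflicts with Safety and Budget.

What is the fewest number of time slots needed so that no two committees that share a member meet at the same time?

Planning, Outreach, Design, Budget all conflict with each other, so at least 4 time slots are needed.
A valid assignment using 4 time slots: Planning=1, Outreach=3, Design=2, Safety=3, Budget=4. No two conflicting committees share a time slot.

4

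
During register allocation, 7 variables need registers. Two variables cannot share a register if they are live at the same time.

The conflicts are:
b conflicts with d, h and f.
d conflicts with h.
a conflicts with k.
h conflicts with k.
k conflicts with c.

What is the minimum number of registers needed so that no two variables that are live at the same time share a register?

3

b, d, h are mutually in conflict, so at least 3 registers are needed.
A valid assignment using 3 registers: b=1, d=3, a=2, h=2, k=1, c=2, f=2. Every pair that conflicts lands in different registers.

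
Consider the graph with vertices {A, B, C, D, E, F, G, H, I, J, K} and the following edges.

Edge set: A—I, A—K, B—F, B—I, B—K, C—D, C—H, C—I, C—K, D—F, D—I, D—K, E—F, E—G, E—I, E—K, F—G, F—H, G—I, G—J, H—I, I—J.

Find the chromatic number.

3

C, D, K form a triangle, so at least 3 colors are needed.
3 colors suffice: A=2, B=2, C=3, D=2, E=2, F=1, G=3, H=2, I=1, J=2, K=1. No two adjacent vertices share a color.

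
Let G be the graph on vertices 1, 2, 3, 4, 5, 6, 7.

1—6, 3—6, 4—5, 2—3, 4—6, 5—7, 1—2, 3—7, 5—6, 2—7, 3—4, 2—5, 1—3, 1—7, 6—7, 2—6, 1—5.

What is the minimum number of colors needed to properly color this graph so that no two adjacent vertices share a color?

5

1, 2, 5, 6, 7 are mutually adjacent (a clique of size 5), so at least 5 colors are needed.
5 colors suffice: color a → {6}; color b → {3, 5}; color c → {4, 7}; color d → {1}; color e → {2}. No two adjacent vertices share a color.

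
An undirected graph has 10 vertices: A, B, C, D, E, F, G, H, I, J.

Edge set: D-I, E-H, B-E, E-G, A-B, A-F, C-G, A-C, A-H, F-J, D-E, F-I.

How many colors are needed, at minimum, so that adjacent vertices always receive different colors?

3

The cycle C-G-E-H-A-C has odd length 5, so it cannot be 2-colored; at least 3 colors are needed.
3 colors suffice: color 1 → {A, E, I, J}; color 2 → {B, C, D, F, H}; color 3 → {G}. No two adjacent vertices share a color.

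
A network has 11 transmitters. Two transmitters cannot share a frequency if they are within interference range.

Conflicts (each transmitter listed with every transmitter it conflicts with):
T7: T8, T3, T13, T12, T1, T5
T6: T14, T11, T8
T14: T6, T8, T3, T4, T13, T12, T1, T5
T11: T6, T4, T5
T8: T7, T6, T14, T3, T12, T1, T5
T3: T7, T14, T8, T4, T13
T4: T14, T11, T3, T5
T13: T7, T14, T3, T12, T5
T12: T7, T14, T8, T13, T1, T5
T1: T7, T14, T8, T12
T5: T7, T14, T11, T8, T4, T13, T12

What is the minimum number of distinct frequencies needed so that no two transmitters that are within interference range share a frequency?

T14, T8, T12, T1 are mutually in conflict, so at least 4 frequencies are needed.
Using 4 frequencies: T7=1, T6=2, T14=1, T11=1, T8=3, T3=2, T4=3, T13=3, T12=4, T1=2, T5=2. Every pair that conflicts lands in different frequencies.

4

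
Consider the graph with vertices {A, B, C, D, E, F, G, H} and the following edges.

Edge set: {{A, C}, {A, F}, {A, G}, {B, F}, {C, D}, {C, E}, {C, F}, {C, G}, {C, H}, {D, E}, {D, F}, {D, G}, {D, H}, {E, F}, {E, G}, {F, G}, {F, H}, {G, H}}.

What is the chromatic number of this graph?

5

C, D, F, G, H are pairwise adjacent (a clique of size 5), so at least 5 colors are needed.
5 colors suffice: color red → {F}; color blue → {B, G}; color green → {C}; color yellow → {A, D}; color purple → {E, H}. Each edge has distinct colors on its endpoints.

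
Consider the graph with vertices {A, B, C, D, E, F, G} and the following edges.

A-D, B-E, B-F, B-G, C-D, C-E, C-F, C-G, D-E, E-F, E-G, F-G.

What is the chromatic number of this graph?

4

C, E, F, G are mutually adjacent (a clique of size 4), so at least 4 colors are needed.
4 colors suffice: color 1 → {A, E}; color 2 → {B, C}; color 3 → {D, F}; color 4 → {G}. No two adjacent vertices share a color.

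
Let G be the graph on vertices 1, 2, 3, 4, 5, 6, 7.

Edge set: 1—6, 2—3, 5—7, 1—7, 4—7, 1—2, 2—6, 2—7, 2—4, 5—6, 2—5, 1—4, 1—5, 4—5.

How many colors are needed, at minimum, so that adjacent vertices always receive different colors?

5

1, 2, 4, 5, 7 form a clique, so at least 5 colors are needed.
A valid assignment using 5 colors: 1=green, 2=red, 3=blue, 4=yellow, 5=blue, 6=yellow, 7=purple. Each edge has distinct colors on its endpoints.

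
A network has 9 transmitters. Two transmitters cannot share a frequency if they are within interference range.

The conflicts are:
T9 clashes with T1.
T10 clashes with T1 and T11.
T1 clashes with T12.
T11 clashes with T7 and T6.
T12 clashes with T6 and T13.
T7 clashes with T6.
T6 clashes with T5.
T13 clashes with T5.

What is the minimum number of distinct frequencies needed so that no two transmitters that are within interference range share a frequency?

3

T11, T7, T6 pairwise conflict, so at least 3 frequencies are needed.
Using 3 frequencies: T9=2, T10=3, T1=1, T11=2, T12=2, T7=3, T6=1, T13=1, T5=2. No two conflicting transmitters share a frequency.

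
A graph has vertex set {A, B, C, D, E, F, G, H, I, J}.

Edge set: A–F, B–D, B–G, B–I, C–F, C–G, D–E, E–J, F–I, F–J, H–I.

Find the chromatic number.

The cycle G-C-F-I-B-G has odd length 5, so it cannot be 2-colored; at least 3 colors are needed.
3 colors suffice: A=blue, B=red, C=blue, D=blue, E=red, F=red, G=green, H=red, I=blue, J=blue. Every edge joins two different colors.

3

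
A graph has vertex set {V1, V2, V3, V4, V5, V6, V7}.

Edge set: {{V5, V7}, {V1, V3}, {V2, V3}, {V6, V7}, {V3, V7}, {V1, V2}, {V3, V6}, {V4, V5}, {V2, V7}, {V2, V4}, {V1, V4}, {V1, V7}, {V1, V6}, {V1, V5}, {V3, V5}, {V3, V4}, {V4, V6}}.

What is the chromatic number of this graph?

V1, V3, V4, V5 are pairwise adjacent (a clique of size 4), so at least 4 colors are needed.
4 colors suffice: color 1 → {V1}; color 2 → {V3}; color 3 → {V4, V7}; color 4 → {V2, V5, V6}. Each edge has distinct colors on its endpoints.

4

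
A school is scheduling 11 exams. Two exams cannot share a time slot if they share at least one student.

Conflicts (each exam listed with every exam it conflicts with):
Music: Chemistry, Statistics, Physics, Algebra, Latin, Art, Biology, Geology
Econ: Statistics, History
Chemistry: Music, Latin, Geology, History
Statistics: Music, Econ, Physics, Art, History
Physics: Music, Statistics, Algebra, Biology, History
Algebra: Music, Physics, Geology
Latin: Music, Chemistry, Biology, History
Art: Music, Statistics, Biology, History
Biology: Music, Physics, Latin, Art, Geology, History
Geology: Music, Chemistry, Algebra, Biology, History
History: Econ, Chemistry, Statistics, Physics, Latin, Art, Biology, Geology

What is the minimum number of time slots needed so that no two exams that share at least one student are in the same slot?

Music, Chemistry, Geology pairwise conflict, so at least 3 time slots are needed.
3 time slots suffice: time slot 1 → {Music, History}; time slot 2 → {Chemistry, Statistics, Algebra, Biology}; time slot 3 → {Econ, Physics, Latin, Art, Geology}. Every pair that conflicts lands in different time slots.

3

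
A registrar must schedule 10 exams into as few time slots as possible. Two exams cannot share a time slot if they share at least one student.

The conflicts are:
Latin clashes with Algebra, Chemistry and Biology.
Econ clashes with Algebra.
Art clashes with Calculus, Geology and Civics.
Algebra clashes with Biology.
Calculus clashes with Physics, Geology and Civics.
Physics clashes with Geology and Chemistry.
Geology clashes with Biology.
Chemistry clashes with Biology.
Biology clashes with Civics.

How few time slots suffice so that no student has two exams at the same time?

3

Latin, Chemistry, Biology are mutually in conflict, so at least 3 time slots are needed.
3 time slots suffice: time slot 1 → {Econ, Calculus, Biology}; time slot 2 → {Algebra, Geology, Chemistry, Civics}; time slot 3 → {Latin, Art, Physics}. Each listed conflict is separated.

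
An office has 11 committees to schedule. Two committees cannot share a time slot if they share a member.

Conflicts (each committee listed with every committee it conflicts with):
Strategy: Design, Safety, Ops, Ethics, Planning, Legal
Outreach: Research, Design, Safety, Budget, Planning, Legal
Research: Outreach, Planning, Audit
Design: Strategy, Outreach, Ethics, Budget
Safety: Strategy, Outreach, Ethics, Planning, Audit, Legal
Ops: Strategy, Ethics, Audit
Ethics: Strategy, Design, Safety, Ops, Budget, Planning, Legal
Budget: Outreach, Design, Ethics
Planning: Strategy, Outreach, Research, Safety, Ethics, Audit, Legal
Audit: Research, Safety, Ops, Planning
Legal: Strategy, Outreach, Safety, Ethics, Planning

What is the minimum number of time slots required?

5

Strategy, Safety, Ethics, Planning, Legal are mutually in conflict, so at least 5 time slots are needed.
5 time slots suffice: time slot 1 → {Outreach, Ethics, Audit}; time slot 2 → {Design, Ops, Planning}; time slot 3 → {Strategy, Research, Budget}; time slot 4 → {Safety}; time slot 5 → {Legal}. Every pair that conflicts lands in different time slots.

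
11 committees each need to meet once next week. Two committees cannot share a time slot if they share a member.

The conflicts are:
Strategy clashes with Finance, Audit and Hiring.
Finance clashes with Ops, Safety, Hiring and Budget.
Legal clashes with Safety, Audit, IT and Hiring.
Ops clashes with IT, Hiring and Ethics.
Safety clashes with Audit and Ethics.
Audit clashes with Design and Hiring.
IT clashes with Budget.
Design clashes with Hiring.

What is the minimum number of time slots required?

Legal, Audit, Hiring are mutually in conflict, so at least 3 time slots are needed.
3 time slots suffice: time slot 1 → {Safety, IT, Hiring}; time slot 2 → {Finance, Audit, Ethics}; time slot 3 → {Strategy, Legal, Ops, Design, Budget}. Each listed conflict is separated.

3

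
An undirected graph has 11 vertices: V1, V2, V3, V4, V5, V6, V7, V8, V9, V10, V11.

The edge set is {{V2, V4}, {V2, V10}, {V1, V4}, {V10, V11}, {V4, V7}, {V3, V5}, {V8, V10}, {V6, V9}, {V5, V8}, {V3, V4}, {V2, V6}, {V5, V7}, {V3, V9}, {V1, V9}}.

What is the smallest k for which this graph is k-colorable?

3

The cycle V1-V4-V2-V6-V9-V1 has odd length 5, so it cannot be 2-colored; at least 3 colors are needed.
3 colors suffice: V1=2, V2=2, V3=2, V4=1, V5=1, V6=3, V7=2, V8=2, V9=1, V10=1, V11=2. Every edge joins two different colors.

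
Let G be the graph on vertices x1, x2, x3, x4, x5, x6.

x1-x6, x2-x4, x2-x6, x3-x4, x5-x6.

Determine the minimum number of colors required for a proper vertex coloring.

x2 and x4 are adjacent, so at least 2 colors are needed.
One proper 2-coloring: x1=2, x2=2, x3=2, x4=1, x5=2, x6=1. Each edge has distinct colors on its endpoints.

2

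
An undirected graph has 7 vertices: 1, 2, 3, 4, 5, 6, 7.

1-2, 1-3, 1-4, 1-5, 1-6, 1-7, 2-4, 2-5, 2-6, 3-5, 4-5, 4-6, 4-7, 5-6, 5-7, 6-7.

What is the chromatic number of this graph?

1, 2, 4, 5, 6 are pairwise adjacent (a clique of size 5), so at least 5 colors are needed.
5 colors suffice: 1=a, 2=e, 3=c, 4=c, 5=b, 6=d, 7=e. Every edge joins two different colors.

5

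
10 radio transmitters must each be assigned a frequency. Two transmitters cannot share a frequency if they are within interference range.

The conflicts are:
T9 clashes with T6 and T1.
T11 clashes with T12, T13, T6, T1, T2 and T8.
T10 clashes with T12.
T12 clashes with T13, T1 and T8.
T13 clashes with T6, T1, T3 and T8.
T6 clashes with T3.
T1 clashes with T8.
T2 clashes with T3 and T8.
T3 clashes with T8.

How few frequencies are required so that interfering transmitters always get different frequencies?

T11, T12, T13, T1, T8 are mutually in conflict, so at least 5 frequencies are needed.
5 frequencies suffice: frequency 1 → {T10, T6, T8}; frequency 2 → {T9, T11, T3}; frequency 3 → {T13, T2}; frequency 4 → {T12}; frequency 5 → {T1}. Each listed conflict is separated.

5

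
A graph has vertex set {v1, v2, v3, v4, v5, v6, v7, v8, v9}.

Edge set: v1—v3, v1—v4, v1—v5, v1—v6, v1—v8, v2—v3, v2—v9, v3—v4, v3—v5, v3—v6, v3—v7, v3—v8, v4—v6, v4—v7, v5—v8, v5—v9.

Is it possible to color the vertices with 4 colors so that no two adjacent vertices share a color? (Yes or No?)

Yes

The chromatic number is 4. v1, v3, v5, v8 are pairwise adjacent (a clique of size 4), so at least 4 colors are needed.
4 colors suffice: v1=B, v2=B, v3=R, v4=G, v5=G, v6=Y, v7=B, v8=Y, v9=R.
That is already a proper 4-coloring.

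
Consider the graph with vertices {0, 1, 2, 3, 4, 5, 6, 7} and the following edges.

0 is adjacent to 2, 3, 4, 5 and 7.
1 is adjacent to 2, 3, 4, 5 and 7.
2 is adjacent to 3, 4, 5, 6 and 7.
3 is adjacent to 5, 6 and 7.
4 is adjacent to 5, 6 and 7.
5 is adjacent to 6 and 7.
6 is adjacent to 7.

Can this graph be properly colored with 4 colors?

0, 2, 3, 5, 7 are mutually adjacent (a clique of size 5), so at least 5 colors are needed.
So 4 colors are not enough.

No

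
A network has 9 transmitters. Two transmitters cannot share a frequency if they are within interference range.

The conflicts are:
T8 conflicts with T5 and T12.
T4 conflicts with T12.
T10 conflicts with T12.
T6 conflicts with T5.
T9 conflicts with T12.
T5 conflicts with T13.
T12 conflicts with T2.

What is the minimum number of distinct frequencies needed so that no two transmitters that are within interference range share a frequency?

2

T8 and T12 conflict, so at least 2 frequencies are needed.
2 frequencies suffice: frequency 1 → {T5, T12}; frequency 2 → {T8, T4, T10, T6, T9, T2, T13}. No two conflicting transmitters share a frequency.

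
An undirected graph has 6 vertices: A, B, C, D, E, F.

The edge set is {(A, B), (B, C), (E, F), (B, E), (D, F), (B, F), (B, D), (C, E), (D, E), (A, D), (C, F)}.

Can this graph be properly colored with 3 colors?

B, C, E, F are pairwise adjacent (a clique of size 4), so at least 4 colors are needed.
So 3 colors are not enough.

No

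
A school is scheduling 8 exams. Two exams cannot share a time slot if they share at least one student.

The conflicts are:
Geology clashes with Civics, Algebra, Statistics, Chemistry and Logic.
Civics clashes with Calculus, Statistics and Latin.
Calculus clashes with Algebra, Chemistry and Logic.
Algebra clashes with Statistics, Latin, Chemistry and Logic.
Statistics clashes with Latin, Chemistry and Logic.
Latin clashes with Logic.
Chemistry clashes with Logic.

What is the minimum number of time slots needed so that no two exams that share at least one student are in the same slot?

Geology, Algebra, Statistics, Chemistry, Logic pairwise conflict, so at least 5 time slots are needed.
5 time slots suffice: time slot 1 → {Civics, Algebra}; time slot 2 → {Calculus, Statistics}; time slot 3 → {Logic}; time slot 4 → {Geology, Latin}; time slot 5 → {Chemistry}. Every pair that conflicts lands in different time slots.

5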